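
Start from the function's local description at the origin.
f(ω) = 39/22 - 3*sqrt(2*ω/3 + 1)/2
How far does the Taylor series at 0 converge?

Branch term (-3/2)*sqrt(1 - ω/(-3/2)): its argument vanishes at ω = -3/2, a square-root branch point, modulus 3/2.
The radius of convergence is the smallest modulus among the singular points: 3/2.

The radius of convergence is 3/2.


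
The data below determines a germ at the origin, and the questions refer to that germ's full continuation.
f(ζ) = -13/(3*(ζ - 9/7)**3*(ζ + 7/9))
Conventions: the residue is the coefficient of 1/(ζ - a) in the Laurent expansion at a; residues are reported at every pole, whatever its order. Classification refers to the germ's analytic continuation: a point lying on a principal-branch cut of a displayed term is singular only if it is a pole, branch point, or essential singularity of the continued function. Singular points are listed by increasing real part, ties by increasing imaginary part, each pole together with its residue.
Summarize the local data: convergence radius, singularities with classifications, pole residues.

Denominator factor (ζ - 9/7)^3: pole of order 3 at 9/7, modulus 9/7.
Denominator factor (ζ + 7/9): pole of order 1 at -7/9, modulus 7/9.
The radius of convergence is the smallest modulus among the singular points: 7/9.
At the order-1 pole -7/9 set g(ζ) = (ζ - (-7/9))*f(ζ) = -13/(3*(ζ - 9/7)**3).
Simple pole: residue = g(a) at a = -7/9, which is 83349/169000.
At the order-3 pole 9/7 set g(ζ) = (ζ - (9/7))^3*f(ζ) = -13/(3*(ζ + 7/9)).
Order-3 pole: residue = g''(a)/2; g''(9/7) = -83349/84500, so the residue is -83349/169000.
List the singular points by increasing real part (a conjugate pair: the negative imaginary part first).

Radius of convergence at 0: 7/9.
At -7/9: a pole of order 1; residue 83349/169000.
At 9/7: a pole of order 3; residue -83349/169000.


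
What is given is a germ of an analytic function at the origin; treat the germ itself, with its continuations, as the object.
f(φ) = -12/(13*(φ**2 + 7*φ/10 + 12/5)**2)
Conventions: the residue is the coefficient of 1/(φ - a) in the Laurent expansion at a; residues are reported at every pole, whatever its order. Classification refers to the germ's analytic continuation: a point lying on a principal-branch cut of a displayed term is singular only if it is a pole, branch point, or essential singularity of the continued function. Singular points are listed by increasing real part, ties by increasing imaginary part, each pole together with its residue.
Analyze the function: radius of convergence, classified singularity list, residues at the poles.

Radius of convergence at 0: (2/5)*sqrt(15).
At (-7/20) - ((1/20)*sqrt(911))*i: a pole of order 2; residue -((24000/10788973)*sqrt(911))*i.
At (-7/20) + ((1/20)*sqrt(911))*i: a pole of order 2; residue ((24000/10788973)*sqrt(911))*i.

Denominator factor (φ**2 + 7*φ/10 + 12/5)^2: discriminant -911/100, complex-conjugate roots (-7/20) + ((1/20)*sqrt(911))*i and (-7/20) - ((1/20)*sqrt(911))*i; poles of order 2, moduli (2/5)*sqrt(15) and (2/5)*sqrt(15).
The radius of convergence is the smallest modulus among the singular points: (2/5)*sqrt(15).
The factor φ**2 + 7*φ/10 + 12/5 splits as (φ - a)(φ - a') with a = (-7/20) - ((1/20)*sqrt(911))*i, a' = (-7/20) + ((1/20)*sqrt(911))*i. At the order-2 pole a set g(φ) = (φ - a)^2*f(φ) = [-12/13] / (φ - a')^2.
Order-2 pole: residue = g'(a); g'((-7/20) - ((1/20)*sqrt(911))*i) = -((24000/10788973)*sqrt(911))*i, so the residue is -((24000/10788973)*sqrt(911))*i.
The factor φ**2 + 7*φ/10 + 12/5 splits as (φ - a)(φ - a') with a = (-7/20) + ((1/20)*sqrt(911))*i, a' = (-7/20) - ((1/20)*sqrt(911))*i. At the order-2 pole a set g(φ) = (φ - a)^2*f(φ) = [-12/13] / (φ - a')^2.
Order-2 pole: residue = g'(a); g'((-7/20) + ((1/20)*sqrt(911))*i) = ((24000/10788973)*sqrt(911))*i, so the residue is ((24000/10788973)*sqrt(911))*i.
List the singular points by increasing real part (a conjugate pair: the negative imaginary part first).


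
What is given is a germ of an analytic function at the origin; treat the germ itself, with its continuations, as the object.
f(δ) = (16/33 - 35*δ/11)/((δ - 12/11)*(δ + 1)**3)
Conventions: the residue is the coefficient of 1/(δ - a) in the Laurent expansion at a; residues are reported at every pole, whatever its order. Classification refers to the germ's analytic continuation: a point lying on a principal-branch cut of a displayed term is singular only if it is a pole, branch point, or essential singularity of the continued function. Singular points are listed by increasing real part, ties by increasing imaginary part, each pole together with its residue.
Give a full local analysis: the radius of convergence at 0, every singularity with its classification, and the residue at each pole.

Denominator factor (δ - 12/11): pole of order 1 at 12/11, modulus 12/11.
Denominator factor (δ + 1)^3: pole of order 3 at -1, modulus 1.
The radius of convergence is the smallest modulus among the singular points: 1.
At the order-3 pole -1 set g(δ) = (δ - (-1))^3*f(δ) = (16/33 - 35*δ/11)/(δ - 12/11).
Order-3 pole: residue = g''(a)/2; g''(-1) = 23848/36501, so the residue is 11924/36501.
At the order-1 pole 12/11 set g(δ) = (δ - (12/11))*f(δ) = (16/33 - 35*δ/11)/(δ + 1)**3.
Simple pole: residue = g(a) at a = 12/11, which is -11924/36501.
List the singular points by increasing real part (a conjugate pair: the negative imaginary part first).

Radius of convergence at 0: 1.
At -1: a pole of order 3; residue 11924/36501.
At 12/11: a pole of order 1; residue -11924/36501.


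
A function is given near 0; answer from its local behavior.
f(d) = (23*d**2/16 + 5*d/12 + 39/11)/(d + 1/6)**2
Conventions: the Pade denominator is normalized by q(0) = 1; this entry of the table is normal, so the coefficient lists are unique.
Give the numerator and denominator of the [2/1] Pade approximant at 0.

The Pade approximant has numerator coefficients [1404/11, -121250229/244805, 1488794187/979220]; denominator coefficients [1, 178084/22255].

Taylor coefficients needed (expand at 0): a_0 = 1404/11, a_1 = -16683/11, a_2 = 600885/44, a_3 = -1202067/11.
Write the denominator as Q(d) = 1 + q1*d. Requiring Q*f - P = O(d^4) with deg P <= 2 kills the coefficients of d^3..d^3 in Q*f:
  d^3: a_3 + q1*a_2 = 0, i.e. -1202067/11 + (600885/44)*q1 = 0.
Solving this linear system: q1 = 178084/22255.
The numerator is Q*f truncated at degree 2: P0 = a_0 = 1404/11; P1 = a_1 + q1*a_0 = -121250229/244805; P2 = a_2 + q1*a_1 = 1488794187/979220.


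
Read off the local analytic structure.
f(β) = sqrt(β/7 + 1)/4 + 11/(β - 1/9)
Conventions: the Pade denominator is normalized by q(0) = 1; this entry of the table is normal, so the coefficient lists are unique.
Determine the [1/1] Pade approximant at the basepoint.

The Pade approximant has numerator coefficients [-395/4, -2474763/1117648]; denominator coefficients [1, -12573793/1397060].

Taylor coefficients needed (expand at 0): a_0 = -395/4, a_1 = -49895/56, a_2 = -12573793/1568.
Write the denominator as Q(β) = 1 + q1*β. Requiring Q*f - P = O(β^3) with deg P <= 1 kills the coefficients of β^2..β^2 in Q*f:
  β^2: a_2 + q1*a_1 = 0, i.e. -12573793/1568 + (-49895/56)*q1 = 0.
Solving this linear system: q1 = -12573793/1397060.
The numerator is Q*f truncated at degree 1: P0 = a_0 = -395/4; P1 = a_1 + q1*a_0 = -2474763/1117648.


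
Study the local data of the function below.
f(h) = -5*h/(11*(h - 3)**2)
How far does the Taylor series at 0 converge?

The radius of convergence is 3.

Denominator factor (h - 3)^2: pole of order 2 at 3, modulus 3.
The radius of convergence is the smallest modulus among the singular points: 3.


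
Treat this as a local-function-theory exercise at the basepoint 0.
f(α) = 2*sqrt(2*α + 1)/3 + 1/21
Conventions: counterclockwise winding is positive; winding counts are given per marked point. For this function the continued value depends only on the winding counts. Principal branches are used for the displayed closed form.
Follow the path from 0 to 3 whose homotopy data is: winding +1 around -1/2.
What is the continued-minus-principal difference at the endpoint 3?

The rational part is single-valued and drops out of the difference; each branch term changes only by its own monodromy.
(2/3)*sqrt(1 - α/(-1/2)): winding +1 is odd, the square root flips sign, contributing -2*(2/3)*sqrt(1 - (3)/(-1/2)) = -2*(2/3)*sqrt(7) = -(4/3)*sqrt(7).
Summing the contributions at α = 3 gives -(4/3)*sqrt(7).

Continued minus principal equals -(4/3)*sqrt(7).


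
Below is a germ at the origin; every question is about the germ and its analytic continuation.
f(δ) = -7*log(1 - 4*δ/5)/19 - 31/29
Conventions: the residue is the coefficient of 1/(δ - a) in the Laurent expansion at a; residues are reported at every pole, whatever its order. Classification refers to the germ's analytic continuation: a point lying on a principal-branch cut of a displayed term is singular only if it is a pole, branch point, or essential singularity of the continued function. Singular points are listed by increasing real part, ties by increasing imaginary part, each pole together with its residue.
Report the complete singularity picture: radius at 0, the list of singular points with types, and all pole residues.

Radius of convergence at 0: 5/4.
At 5/4: a logarithmic branch point.

Branch term (-7/19)*log(1 - δ/(5/4)): its argument vanishes at δ = 5/4, a logarithmic branch point, modulus 5/4.
The radius of convergence is the smallest modulus among the singular points: 5/4.


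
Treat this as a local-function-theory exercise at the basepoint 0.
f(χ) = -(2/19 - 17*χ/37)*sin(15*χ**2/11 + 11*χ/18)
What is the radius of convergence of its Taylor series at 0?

The radius of convergence is infinite.

The factor -sin(15*χ**2/11 + 11*χ/18) is entire and contributes no finite singular point.
The polynomial part has no poles.
No finite singular points: the Taylor series at 0 converges everywhere.


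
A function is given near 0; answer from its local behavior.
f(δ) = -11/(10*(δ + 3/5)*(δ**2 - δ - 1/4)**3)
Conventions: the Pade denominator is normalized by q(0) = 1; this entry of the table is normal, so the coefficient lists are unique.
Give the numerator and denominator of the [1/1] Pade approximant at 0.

Taylor coefficients needed (expand at 0): a_0 = 352/3, a_1 = -14432/9, a_2 = 414304/27.
Write the denominator as Q(δ) = 1 + q1*δ. Requiring Q*f - P = O(δ^3) with deg P <= 1 kills the coefficients of δ^2..δ^2 in Q*f:
  δ^2: a_2 + q1*a_1 = 0, i.e. 414304/27 + (-14432/9)*q1 = 0.
Solving this linear system: q1 = 1177/123.
The numerator is Q*f truncated at degree 1: P0 = a_0 = 352/3; P1 = a_1 + q1*a_0 = -19712/41.

The Pade approximant has numerator coefficients [352/3, -19712/41]; denominator coefficients [1, 1177/123].


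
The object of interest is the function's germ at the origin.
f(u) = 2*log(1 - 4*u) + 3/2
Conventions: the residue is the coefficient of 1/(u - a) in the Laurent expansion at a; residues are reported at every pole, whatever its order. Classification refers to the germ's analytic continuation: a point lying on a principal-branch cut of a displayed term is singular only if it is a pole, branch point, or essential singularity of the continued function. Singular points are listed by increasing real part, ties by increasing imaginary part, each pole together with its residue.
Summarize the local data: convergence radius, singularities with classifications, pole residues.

Branch term (2)*log(1 - u/(1/4)): its argument vanishes at u = 1/4, a logarithmic branch point, modulus 1/4.
The radius of convergence is the smallest modulus among the singular points: 1/4.

Radius of convergence at 0: 1/4.
At 1/4: a logarithmic branch point.


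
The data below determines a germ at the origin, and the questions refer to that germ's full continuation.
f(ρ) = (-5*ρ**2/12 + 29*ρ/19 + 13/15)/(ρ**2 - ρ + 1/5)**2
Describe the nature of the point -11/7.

Denominator factors: ρ**2 - ρ + 1/5 = 1039/245 at ρ = -11/7 — none vanishes.
So the germ continues analytically to -11/7.

The point is a regular point.


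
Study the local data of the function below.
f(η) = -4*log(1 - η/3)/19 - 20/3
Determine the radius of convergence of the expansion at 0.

The radius of convergence is 3.

Branch term (-4/19)*log(1 - η/(3)): its argument vanishes at η = 3, a logarithmic branch point, modulus 3.
The radius of convergence is the smallest modulus among the singular points: 3.


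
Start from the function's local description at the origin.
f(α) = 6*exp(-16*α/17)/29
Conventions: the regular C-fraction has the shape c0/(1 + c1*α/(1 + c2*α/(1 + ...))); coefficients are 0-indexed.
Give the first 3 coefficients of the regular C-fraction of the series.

The regular C-fraction coefficients are [6/29, 16/17, -8/17].

Taylor coefficients (expand at 0): a_0 = 6/29, a_1 = -96/493, a_2 = 768/8381.
c0 = a_0 = 6/29. Peel one level at a time: if S = 1 + c*α/S' with S'(0) = 1, then c is the α-coefficient of S and S' = c*α/(S - 1).
S_1 = c0/f = 1 + (16/17)*α + (128/289)*α^2 + ...; c1 = 16/17.
S_2 = c1*α/(S_1 - 1) = 1 + (-8/17)*α + ...; c2 = -8/17.


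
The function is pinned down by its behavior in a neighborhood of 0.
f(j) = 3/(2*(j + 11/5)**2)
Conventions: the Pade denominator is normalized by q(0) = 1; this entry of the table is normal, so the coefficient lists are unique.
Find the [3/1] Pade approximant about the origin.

The Pade approximant has numerator coefficients [75/242, -1125/10648, 1875/58564, -9375/1288408]; denominator coefficients [1, 25/44].

Taylor coefficients needed (expand at 0): a_0 = 75/242, a_1 = -375/1331, a_2 = 5625/29282, a_3 = -18750/161051, a_4 = 234375/3543122.
Write the denominator as Q(j) = 1 + q1*j. Requiring Q*f - P = O(j^5) with deg P <= 3 kills the coefficients of j^4..j^4 in Q*f:
  j^4: a_4 + q1*a_3 = 0, i.e. 234375/3543122 + (-18750/161051)*q1 = 0.
Solving this linear system: q1 = 25/44.
The numerator is Q*f truncated at degree 3: P0 = a_0 = 75/242; P1 = a_1 + q1*a_0 = -1125/10648; P2 = a_2 + q1*a_1 = 1875/58564; P3 = a_3 + q1*a_2 = -9375/1288408.


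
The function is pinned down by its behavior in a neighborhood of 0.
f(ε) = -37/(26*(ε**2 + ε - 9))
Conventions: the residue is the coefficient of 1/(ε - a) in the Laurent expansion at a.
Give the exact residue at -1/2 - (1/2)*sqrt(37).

The factor ε**2 + ε - 9 splits as (ε - a)(ε - a') with a = -1/2 - (1/2)*sqrt(37), a' = -1/2 + (1/2)*sqrt(37). At the order-1 pole a set g(ε) = (ε - a)*f(ε) = [-37/26] / (ε - a').
Simple pole: residue = g(a) at a = -1/2 - (1/2)*sqrt(37), which is (1/26)*sqrt(37).

The residue is (1/26)*sqrt(37).


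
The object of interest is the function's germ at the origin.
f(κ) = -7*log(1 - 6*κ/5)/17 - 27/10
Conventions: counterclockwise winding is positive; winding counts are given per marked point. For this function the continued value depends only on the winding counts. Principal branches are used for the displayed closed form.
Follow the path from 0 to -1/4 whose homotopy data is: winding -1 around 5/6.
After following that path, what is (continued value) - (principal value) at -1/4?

The rational part is single-valued and drops out of the difference; each branch term changes only by its own monodromy.
(-7/17)*log(1 - κ/(5/6)): each positive loop around 5/6 adds 2*pi*i to the log, so winding -1 contributes (-7/17)*(-1)*2*pi*i = (14/17)*pi*i.
Summing the contributions at κ = -1/4 gives (14/17)*pi*i.

Continued minus principal equals (14/17)*pi*i.


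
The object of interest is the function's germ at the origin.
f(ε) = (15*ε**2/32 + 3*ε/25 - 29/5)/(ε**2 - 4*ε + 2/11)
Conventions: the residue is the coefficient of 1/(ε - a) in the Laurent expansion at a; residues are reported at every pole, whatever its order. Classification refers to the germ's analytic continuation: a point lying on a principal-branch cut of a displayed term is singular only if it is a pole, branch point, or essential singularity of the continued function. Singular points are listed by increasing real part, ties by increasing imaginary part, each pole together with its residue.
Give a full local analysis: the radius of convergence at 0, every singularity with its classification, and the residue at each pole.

Denominator factor (ε**2 - 4*ε + 2/11): discriminant 168/11, real irrational roots 2 + (1/11)*sqrt(462) and 2 - (1/11)*sqrt(462); poles of order 1, moduli 2 + (1/11)*sqrt(462) and 2 - (1/11)*sqrt(462).
The radius of convergence is the smallest modulus among the singular points: 2 - (1/11)*sqrt(462).
The factor ε**2 - 4*ε + 2/11 splits as (ε - a)(ε - a') with a = 2 - (1/11)*sqrt(462), a' = 2 + (1/11)*sqrt(462). At the order-1 pole a set g(ε) = (ε - a)*f(ε) = [15*ε**2/32 + 3*ε/25 - 29/5] / (ε - a').
Simple pole: residue = g(a) at a = 2 - (1/11)*sqrt(462), which is 399/400 + (8339/369600)*sqrt(462).
The factor ε**2 - 4*ε + 2/11 splits as (ε - a)(ε - a') with a = 2 + (1/11)*sqrt(462), a' = 2 - (1/11)*sqrt(462). At the order-1 pole a set g(ε) = (ε - a)*f(ε) = [15*ε**2/32 + 3*ε/25 - 29/5] / (ε - a').
Simple pole: residue = g(a) at a = 2 + (1/11)*sqrt(462), which is 399/400 - (8339/369600)*sqrt(462).
List the singular points by increasing real part (a conjugate pair: the negative imaginary part first).

Radius of convergence at 0: 2 - (1/11)*sqrt(462).
At 2 - (1/11)*sqrt(462): a pole of order 1; residue 399/400 + (8339/369600)*sqrt(462).
At 2 + (1/11)*sqrt(462): a pole of order 1; residue 399/400 - (8339/369600)*sqrt(462).


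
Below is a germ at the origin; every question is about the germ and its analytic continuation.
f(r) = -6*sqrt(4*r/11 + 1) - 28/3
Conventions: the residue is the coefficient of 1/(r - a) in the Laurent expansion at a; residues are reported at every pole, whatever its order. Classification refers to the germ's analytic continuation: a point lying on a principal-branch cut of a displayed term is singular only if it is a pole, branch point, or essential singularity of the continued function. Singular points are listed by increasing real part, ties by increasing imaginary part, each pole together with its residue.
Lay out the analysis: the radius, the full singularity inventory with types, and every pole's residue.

Radius of convergence at 0: 11/4.
At -11/4: an algebraic (square-root) branch point.

Branch term (-6)*sqrt(1 - r/(-11/4)): its argument vanishes at r = -11/4, a square-root branch point, modulus 11/4.
The radius of convergence is the smallest modulus among the singular points: 11/4.


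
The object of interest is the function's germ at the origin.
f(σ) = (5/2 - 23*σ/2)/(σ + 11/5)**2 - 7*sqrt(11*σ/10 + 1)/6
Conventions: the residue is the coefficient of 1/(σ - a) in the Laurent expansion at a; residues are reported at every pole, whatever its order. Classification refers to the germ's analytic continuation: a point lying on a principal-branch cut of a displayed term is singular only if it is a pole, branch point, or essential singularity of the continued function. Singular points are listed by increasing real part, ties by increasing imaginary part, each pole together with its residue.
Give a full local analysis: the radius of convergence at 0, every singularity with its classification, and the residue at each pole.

Denominator factor (σ + 11/5)^2: pole of order 2 at -11/5, modulus 11/5.
Branch term (-7/6)*sqrt(1 - σ/(-10/11)): its argument vanishes at σ = -10/11, a square-root branch point, modulus 10/11.
The radius of convergence is the smallest modulus among the singular points: 10/11.
The branch term is analytic at -11/5 and contributes nothing to the residue; only the rational part matters.
At the order-2 pole -11/5 set g(σ) = (σ - (-11/5))^2*(rational part) = 5/2 - 23*σ/2.
Order-2 pole: residue = g'(a); g'(-11/5) = -23/2, so the residue is -23/2.
List the singular points by increasing real part (a conjugate pair: the negative imaginary part first).

Radius of convergence at 0: 10/11.
At -11/5: a pole of order 2; residue -23/2.
At -10/11: an algebraic (square-root) branch point.


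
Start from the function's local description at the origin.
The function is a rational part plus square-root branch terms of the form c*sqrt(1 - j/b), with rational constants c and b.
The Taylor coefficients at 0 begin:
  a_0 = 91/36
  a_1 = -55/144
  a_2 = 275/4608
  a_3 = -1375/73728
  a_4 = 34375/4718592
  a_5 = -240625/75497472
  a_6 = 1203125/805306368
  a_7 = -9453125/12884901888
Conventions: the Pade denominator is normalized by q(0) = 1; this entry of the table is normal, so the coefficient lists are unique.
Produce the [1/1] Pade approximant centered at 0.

The Pade approximant has numerator coefficients [91/36, 5/384]; denominator coefficients [1, 5/32].

Taylor coefficients needed (read off): a_0 = 91/36, a_1 = -55/144, a_2 = 275/4608.
Write the denominator as Q(j) = 1 + q1*j. Requiring Q*f - P = O(j^3) with deg P <= 1 kills the coefficients of j^2..j^2 in Q*f:
  j^2: a_2 + q1*a_1 = 0, i.e. 275/4608 + (-55/144)*q1 = 0.
Solving this linear system: q1 = 5/32.
The numerator is Q*f truncated at degree 1: P0 = a_0 = 91/36; P1 = a_1 + q1*a_0 = 5/384.


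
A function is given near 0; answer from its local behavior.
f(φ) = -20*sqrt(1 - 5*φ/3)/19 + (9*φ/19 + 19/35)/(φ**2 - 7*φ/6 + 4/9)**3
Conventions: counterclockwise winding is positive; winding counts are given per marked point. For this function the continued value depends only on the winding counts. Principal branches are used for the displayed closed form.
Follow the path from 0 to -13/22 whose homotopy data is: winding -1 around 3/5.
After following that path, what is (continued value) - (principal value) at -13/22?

The rational part is single-valued and drops out of the difference; each branch term changes only by its own monodromy.
(-20/19)*sqrt(1 - φ/(3/5)): winding -1 is odd, the square root flips sign, contributing -2*(-20/19)*sqrt(1 - (-13/22)/(3/5)) = -2*(-20/19)*sqrt(131/66) = (20/627)*sqrt(8646).
Summing the contributions at φ = -13/22 gives (20/627)*sqrt(8646).

Continued minus principal equals (20/627)*sqrt(8646).


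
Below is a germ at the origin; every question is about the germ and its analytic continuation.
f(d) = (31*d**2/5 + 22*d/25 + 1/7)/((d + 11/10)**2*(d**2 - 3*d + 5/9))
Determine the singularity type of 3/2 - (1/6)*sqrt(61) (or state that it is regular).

The denominator factor d**2 - 3*d + 5/9 vanishes at 3/2 - (1/6)*sqrt(61) and appears to the power 1; the numerator there equals 81643/3150 - (487/150)*sqrt(61), nonzero, and no other factor vanishes.
Hence a pole whose order is the multiplicity, 1.

The point is a pole of order 1.


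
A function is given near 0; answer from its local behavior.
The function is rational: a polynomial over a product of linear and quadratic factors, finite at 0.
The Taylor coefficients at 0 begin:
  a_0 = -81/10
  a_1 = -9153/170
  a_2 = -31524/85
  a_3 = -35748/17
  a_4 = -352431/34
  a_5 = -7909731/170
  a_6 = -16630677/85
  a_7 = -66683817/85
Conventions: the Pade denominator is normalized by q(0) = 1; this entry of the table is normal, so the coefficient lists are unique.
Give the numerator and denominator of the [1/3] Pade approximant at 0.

The Pade approximant has numerator coefficients [-81/10, 2760341817/124916221]; denominator coefficients [1, -1859995709/198396351, 3279627877/198396351, 320153881321/5356701477].

Taylor coefficients needed (read off): a_0 = -81/10, a_1 = -9153/170, a_2 = -31524/85, a_3 = -35748/17, a_4 = -352431/34.
Write the denominator as Q(ξ) = 1 + q1*ξ + q2*ξ^2 + q3*ξ^3. Requiring Q*f - P = O(ξ^5) with deg P <= 1 kills the coefficients of ξ^2..ξ^4 in Q*f:
  ξ^2: a_2 + q1*a_1 + q2*a_0 = 0, i.e. -31524/85 + (-9153/170)*q1 + (-81/10)*q2 = 0.
  ξ^3: a_3 + q1*a_2 + q2*a_1 + q3*a_0 = 0, i.e. -35748/17 + (-31524/85)*q1 + (-9153/170)*q2 + (-81/10)*q3 = 0.
  ξ^4: a_4 + q1*a_3 + q2*a_2 + q3*a_1 = 0, i.e. -352431/34 + (-35748/17)*q1 + (-31524/85)*q2 + (-9153/170)*q3 = 0.
Solving this linear system: q1 = -1859995709/198396351, q2 = 3279627877/198396351, q3 = 320153881321/5356701477.
The numerator is Q*f truncated at degree 1: P0 = a_0 = -81/10; P1 = a_1 + q1*a_0 = 2760341817/124916221.


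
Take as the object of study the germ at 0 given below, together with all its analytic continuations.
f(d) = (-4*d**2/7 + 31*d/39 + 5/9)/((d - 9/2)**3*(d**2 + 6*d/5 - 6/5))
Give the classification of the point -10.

Denominator factors: d**2 + 6*d/5 - 6/5 = 434/5 at d = -10; d - 9/2 = -29/2 at d = -10 — none vanishes.
So the germ continues analytically to -10.

The point is a regular point.


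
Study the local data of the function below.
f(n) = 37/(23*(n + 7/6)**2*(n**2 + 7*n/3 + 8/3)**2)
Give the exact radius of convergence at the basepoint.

The radius of convergence is 7/6.

Denominator factor (n**2 + 7*n/3 + 8/3)^2: discriminant -47/9, complex-conjugate roots (-7/6) + ((1/6)*sqrt(47))*i and (-7/6) - ((1/6)*sqrt(47))*i; poles of order 2, moduli (2/3)*sqrt(6) and (2/3)*sqrt(6).
Denominator factor (n + 7/6)^2: pole of order 2 at -7/6, modulus 7/6.
The radius of convergence is the smallest modulus among the singular points: 7/6.


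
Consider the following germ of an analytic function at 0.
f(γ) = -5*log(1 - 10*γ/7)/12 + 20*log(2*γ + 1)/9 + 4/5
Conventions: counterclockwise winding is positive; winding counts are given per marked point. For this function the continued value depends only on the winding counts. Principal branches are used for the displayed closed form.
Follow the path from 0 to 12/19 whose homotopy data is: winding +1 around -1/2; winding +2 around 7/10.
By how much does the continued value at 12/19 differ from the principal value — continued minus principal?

The rational part is single-valued and drops out of the difference; each branch term changes only by its own monodromy.
(-5/12)*log(1 - γ/(7/10)): each positive loop around 7/10 adds 2*pi*i to the log, so winding +2 contributes (-5/12)*(2)*2*pi*i = -(5/3)*pi*i.
(20/9)*log(1 - γ/(-1/2)): each positive loop around -1/2 adds 2*pi*i to the log, so winding +1 contributes (20/9)*(1)*2*pi*i = (40/9)*pi*i.
Summing the contributions at γ = 12/19 gives (25/9)*pi*i.

Continued minus principal equals (25/9)*pi*i.


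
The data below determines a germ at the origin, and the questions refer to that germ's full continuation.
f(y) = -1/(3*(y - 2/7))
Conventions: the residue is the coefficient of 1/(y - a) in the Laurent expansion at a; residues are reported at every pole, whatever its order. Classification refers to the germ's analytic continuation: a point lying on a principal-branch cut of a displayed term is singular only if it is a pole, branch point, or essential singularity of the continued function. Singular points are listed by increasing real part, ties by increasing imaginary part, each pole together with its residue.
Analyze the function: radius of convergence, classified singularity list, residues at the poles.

Denominator factor (y - 2/7): pole of order 1 at 2/7, modulus 2/7.
The radius of convergence is the smallest modulus among the singular points: 2/7.
At the order-1 pole 2/7 set g(y) = (y - (2/7))*f(y) = -1/3.
Simple pole: residue = g(a) at a = 2/7, which is -1/3.

Radius of convergence at 0: 2/7.
At 2/7: a pole of order 1; residue -1/3.


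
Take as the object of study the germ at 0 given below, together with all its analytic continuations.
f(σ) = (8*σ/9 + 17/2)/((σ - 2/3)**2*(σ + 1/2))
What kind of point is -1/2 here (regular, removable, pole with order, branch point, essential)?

The point is a pole of order 1.

The denominator factor σ + 1/2 vanishes at -1/2 and appears to the power 1; the numerator there equals 145/18, nonzero, and no other factor vanishes.
Hence a pole whose order is the multiplicity, 1.


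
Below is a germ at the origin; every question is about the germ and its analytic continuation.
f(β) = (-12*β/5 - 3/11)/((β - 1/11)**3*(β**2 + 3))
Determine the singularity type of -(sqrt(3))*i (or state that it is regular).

The point is a pole of order 1.

The denominator factor β**2 + 3 vanishes at -(sqrt(3))*i and appears to the power 1; the numerator there equals (-3/11) + ((12/5)*sqrt(3))*i, nonzero, and no other factor vanishes.
Hence a pole whose order is the multiplicity, 1.


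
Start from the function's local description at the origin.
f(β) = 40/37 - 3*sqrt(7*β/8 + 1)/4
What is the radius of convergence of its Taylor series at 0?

The radius of convergence is 8/7.

Branch term (-3/4)*sqrt(1 - β/(-8/7)): its argument vanishes at β = -8/7, a square-root branch point, modulus 8/7.
The radius of convergence is the smallest modulus among the singular points: 8/7.


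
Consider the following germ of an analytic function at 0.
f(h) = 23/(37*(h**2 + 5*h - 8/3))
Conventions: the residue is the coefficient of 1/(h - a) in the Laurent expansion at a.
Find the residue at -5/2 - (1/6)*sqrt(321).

The residue is -(23/3959)*sqrt(321).

The factor h**2 + 5*h - 8/3 splits as (h - a)(h - a') with a = -5/2 - (1/6)*sqrt(321), a' = -5/2 + (1/6)*sqrt(321). At the order-1 pole a set g(h) = (h - a)*f(h) = [23/37] / (h - a').
Simple pole: residue = g(a) at a = -5/2 - (1/6)*sqrt(321), which is -(23/3959)*sqrt(321).


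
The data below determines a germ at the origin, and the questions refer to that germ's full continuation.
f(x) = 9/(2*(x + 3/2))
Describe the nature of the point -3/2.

The denominator factor x + 3/2 vanishes at -3/2 and appears to the power 1; the numerator there equals 9/2, nonzero, and no other factor vanishes.
Hence a pole whose order is the multiplicity, 1.

The point is a pole of order 1.


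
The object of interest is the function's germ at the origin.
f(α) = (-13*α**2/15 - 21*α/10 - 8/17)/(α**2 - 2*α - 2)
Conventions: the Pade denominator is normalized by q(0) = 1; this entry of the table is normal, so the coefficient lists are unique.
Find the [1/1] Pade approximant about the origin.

The Pade approximant has numerator coefficients [4/17, 251707/282540]; denominator coefficients [1, 269/831].

Taylor coefficients needed (expand at 0): a_0 = 4/17, a_1 = 277/340, a_2 = -269/1020.
Write the denominator as Q(α) = 1 + q1*α. Requiring Q*f - P = O(α^3) with deg P <= 1 kills the coefficients of α^2..α^2 in Q*f:
  α^2: a_2 + q1*a_1 = 0, i.e. -269/1020 + (277/340)*q1 = 0.
Solving this linear system: q1 = 269/831.
The numerator is Q*f truncated at degree 1: P0 = a_0 = 4/17; P1 = a_1 + q1*a_0 = 251707/282540.


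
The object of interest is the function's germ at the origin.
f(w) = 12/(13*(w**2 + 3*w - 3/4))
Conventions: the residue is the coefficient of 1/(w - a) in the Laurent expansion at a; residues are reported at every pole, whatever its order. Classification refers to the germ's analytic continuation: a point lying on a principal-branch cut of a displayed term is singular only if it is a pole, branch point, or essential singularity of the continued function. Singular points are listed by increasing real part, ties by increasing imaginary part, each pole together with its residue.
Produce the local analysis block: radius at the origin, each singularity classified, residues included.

Denominator factor (w**2 + 3*w - 3/4): discriminant 12, real irrational roots -3/2 + sqrt(3) and -3/2 - sqrt(3); poles of order 1, moduli -3/2 + sqrt(3) and 3/2 + sqrt(3).
The radius of convergence is the smallest modulus among the singular points: -3/2 + sqrt(3).
The factor w**2 + 3*w - 3/4 splits as (w - a)(w - a') with a = -3/2 - sqrt(3), a' = -3/2 + sqrt(3). At the order-1 pole a set g(w) = (w - a)*f(w) = [12/13] / (w - a').
Simple pole: residue = g(a) at a = -3/2 - sqrt(3), which is -(2/13)*sqrt(3).
The factor w**2 + 3*w - 3/4 splits as (w - a)(w - a') with a = -3/2 + sqrt(3), a' = -3/2 - sqrt(3). At the order-1 pole a set g(w) = (w - a)*f(w) = [12/13] / (w - a').
Simple pole: residue = g(a) at a = -3/2 + sqrt(3), which is (2/13)*sqrt(3).
List the singular points by increasing real part (a conjugate pair: the negative imaginary part first).

Radius of convergence at 0: -3/2 + sqrt(3).
At -3/2 - sqrt(3): a pole of order 1; residue -(2/13)*sqrt(3).
At -3/2 + sqrt(3): a pole of order 1; residue (2/13)*sqrt(3).


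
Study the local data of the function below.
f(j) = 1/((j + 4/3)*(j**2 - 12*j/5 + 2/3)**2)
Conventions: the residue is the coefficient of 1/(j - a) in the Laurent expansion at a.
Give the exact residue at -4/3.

The residue is 2025/64516.

At the order-1 pole -4/3 set g(j) = (j - (-4/3))*f(j) = (j**2 - 12*j/5 + 2/3)**(-2).
Simple pole: residue = g(a) at a = -4/3, which is 2025/64516.


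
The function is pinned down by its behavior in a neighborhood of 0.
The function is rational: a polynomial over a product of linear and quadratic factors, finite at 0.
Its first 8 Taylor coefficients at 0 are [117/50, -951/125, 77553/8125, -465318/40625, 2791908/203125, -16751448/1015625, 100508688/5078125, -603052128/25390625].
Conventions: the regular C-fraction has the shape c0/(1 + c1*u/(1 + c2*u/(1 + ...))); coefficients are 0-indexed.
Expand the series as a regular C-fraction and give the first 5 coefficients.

The regular C-fraction coefficients are [117/50, 634/195, -24685/12363, 697977/20345377, -5706/64181].

Taylor coefficients (read off): a_0 = 117/50, a_1 = -951/125, a_2 = 77553/8125, a_3 = -465318/40625, a_4 = 2791908/203125.
c0 = a_0 = 117/50. Peel one level at a time: if S = 1 + c*u/S' with S'(0) = 1, then c is the u-coefficient of S and S' = c*u/(S - 1).
S_1 = c0/f = 1 + (634/195)*u + (9874/1521)*u^2 + ...; c1 = 634/195.
S_2 = c1*u/(S_1 - 1) = 1 + (-24685/12363)*u + (1163295/16982641)*u^2 + ...; c2 = -24685/12363.
S_3 = c2*u/(S_2 - 1) = 1 + (697977/20345377)*u + (12563586/4119200761)*u^2 + ...; c3 = 697977/20345377.
S_4 = c3*u/(S_3 - 1) = 1 + (-5706/64181)*u + ...; c4 = -5706/64181.


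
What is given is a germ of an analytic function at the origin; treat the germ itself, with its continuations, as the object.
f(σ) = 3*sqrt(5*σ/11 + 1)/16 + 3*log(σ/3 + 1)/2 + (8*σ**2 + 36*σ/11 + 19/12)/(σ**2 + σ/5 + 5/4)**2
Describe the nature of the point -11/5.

The term (3/16)*sqrt(1 - σ/(-11/5)) has argument 1 - -11/5/(-11/5) = 0 at -11/5: a square-root (algebraic, two-sheeted) branch point; the remaining terms are analytic or single-valued there.

The point is an algebraic (square-root) branch point.


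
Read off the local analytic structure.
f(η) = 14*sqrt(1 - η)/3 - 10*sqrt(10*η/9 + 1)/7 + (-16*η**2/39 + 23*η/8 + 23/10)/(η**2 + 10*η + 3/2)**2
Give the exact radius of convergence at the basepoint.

The radius of convergence is 5 - (1/2)*sqrt(94).

Denominator factor (η**2 + 10*η + 3/2)^2: discriminant 94, real irrational roots -5 + (1/2)*sqrt(94) and -5 - (1/2)*sqrt(94); poles of order 2, moduli 5 - (1/2)*sqrt(94) and 5 + (1/2)*sqrt(94).
Branch term (14/3)*sqrt(1 - η/(1)): its argument vanishes at η = 1, a square-root branch point, modulus 1.
Branch term (-10/7)*sqrt(1 - η/(-9/10)): its argument vanishes at η = -9/10, a square-root branch point, modulus 9/10.
The radius of convergence is the smallest modulus among the singular points: 5 - (1/2)*sqrt(94).


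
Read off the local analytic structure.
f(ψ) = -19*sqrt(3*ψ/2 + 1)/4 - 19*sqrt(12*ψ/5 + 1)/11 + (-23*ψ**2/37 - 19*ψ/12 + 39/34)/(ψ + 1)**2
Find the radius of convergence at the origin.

Denominator factor (ψ + 1)^2: pole of order 2 at -1, modulus 1.
Branch term (-19/4)*sqrt(1 - ψ/(-2/3)): its argument vanishes at ψ = -2/3, a square-root branch point, modulus 2/3.
Branch term (-19/11)*sqrt(1 - ψ/(-5/12)): its argument vanishes at ψ = -5/12, a square-root branch point, modulus 5/12.
The radius of convergence is the smallest modulus among the singular points: 5/12.

The radius of convergence is 5/12.


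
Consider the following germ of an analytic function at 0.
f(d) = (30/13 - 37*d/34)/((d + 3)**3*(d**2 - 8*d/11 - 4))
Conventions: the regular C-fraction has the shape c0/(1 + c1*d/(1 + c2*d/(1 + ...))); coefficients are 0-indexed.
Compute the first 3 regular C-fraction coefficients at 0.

Taylor coefficients (expand at 0): a_0 = -5/234, a_1 = 1427/40392, a_2 = -104219/2888028.
c0 = a_0 = -5/234. Peel one level at a time: if S = 1 + c*d/S' with S'(0) = 1, then c is the d-coefficient of S and S' = c*d/(S - 1).
S_1 = c0/f = 1 + (18551/11220)*d + (11957531/11444400)*d^2 + ...; c1 = 18551/11220.
S_2 = c1*d/(S_1 - 1) = 1 + (-11957531/18922020)*d + ...; c2 = -11957531/18922020.

The regular C-fraction coefficients are [-5/234, 18551/11220, -11957531/18922020].


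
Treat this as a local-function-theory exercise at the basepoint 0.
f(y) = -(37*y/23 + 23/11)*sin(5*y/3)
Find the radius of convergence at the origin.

The radius of convergence is infinite.

The factor -sin(5*y/3) is entire and contributes no finite singular point.
The polynomial part has no poles.
No finite singular points: the Taylor series at 0 converges everywhere.


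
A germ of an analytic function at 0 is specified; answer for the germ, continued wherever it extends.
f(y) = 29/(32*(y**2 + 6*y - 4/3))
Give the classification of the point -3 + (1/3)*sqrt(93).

The denominator factor y**2 + 6*y - 4/3 vanishes at -3 + (1/3)*sqrt(93) and appears to the power 1; the numerator there equals 29/32, nonzero, and no other factor vanishes.
Hence a pole whose order is the multiplicity, 1.

The point is a pole of order 1.


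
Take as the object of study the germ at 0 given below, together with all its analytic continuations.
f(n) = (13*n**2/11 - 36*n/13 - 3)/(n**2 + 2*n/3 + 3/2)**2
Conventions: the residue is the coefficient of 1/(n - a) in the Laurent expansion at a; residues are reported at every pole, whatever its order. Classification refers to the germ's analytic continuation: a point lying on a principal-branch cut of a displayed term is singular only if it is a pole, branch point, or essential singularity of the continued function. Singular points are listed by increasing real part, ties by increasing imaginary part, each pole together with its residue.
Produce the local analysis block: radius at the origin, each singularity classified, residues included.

Radius of convergence at 0: (1/2)*sqrt(6).
At (-1/3) - ((5/6)*sqrt(2))*i: a pole of order 2; residue -((2349/71500)*sqrt(2))*i.
At (-1/3) + ((5/6)*sqrt(2))*i: a pole of order 2; residue ((2349/71500)*sqrt(2))*i.

Denominator factor (n**2 + 2*n/3 + 3/2)^2: discriminant -50/9, complex-conjugate roots (-1/3) + ((5/6)*sqrt(2))*i and (-1/3) - ((5/6)*sqrt(2))*i; poles of order 2, moduli (1/2)*sqrt(6) and (1/2)*sqrt(6).
The radius of convergence is the smallest modulus among the singular points: (1/2)*sqrt(6).
The factor n**2 + 2*n/3 + 3/2 splits as (n - a)(n - a') with a = (-1/3) - ((5/6)*sqrt(2))*i, a' = (-1/3) + ((5/6)*sqrt(2))*i. At the order-2 pole a set g(n) = (n - a)^2*f(n) = [13*n**2/11 - 36*n/13 - 3] / (n - a')^2.
Order-2 pole: residue = g'(a); g'((-1/3) - ((5/6)*sqrt(2))*i) = -((2349/71500)*sqrt(2))*i, so the residue is -((2349/71500)*sqrt(2))*i.
The factor n**2 + 2*n/3 + 3/2 splits as (n - a)(n - a') with a = (-1/3) + ((5/6)*sqrt(2))*i, a' = (-1/3) - ((5/6)*sqrt(2))*i. At the order-2 pole a set g(n) = (n - a)^2*f(n) = [13*n**2/11 - 36*n/13 - 3] / (n - a')^2.
Order-2 pole: residue = g'(a); g'((-1/3) + ((5/6)*sqrt(2))*i) = ((2349/71500)*sqrt(2))*i, so the residue is ((2349/71500)*sqrt(2))*i.
List the singular points by increasing real part (a conjugate pair: the negative imaginary part first).


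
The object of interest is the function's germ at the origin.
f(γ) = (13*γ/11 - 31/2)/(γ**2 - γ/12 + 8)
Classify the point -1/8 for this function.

The point is a regular point.

Denominator factors: γ**2 - γ/12 + 8 = 1541/192 at γ = -1/8 — none vanishes.
So the germ continues analytically to -1/8.


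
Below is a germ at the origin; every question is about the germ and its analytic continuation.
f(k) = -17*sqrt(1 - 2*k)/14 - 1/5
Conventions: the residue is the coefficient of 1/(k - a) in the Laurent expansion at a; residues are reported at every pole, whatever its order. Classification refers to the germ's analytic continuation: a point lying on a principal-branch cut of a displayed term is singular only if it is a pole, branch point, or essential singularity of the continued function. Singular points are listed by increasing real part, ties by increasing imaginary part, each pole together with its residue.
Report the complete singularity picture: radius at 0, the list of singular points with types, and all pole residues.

Branch term (-17/14)*sqrt(1 - k/(1/2)): its argument vanishes at k = 1/2, a square-root branch point, modulus 1/2.
The radius of convergence is the smallest modulus among the singular points: 1/2.

Radius of convergence at 0: 1/2.
At 1/2: an algebraic (square-root) branch point.
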